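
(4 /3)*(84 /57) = 112 /57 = 1.96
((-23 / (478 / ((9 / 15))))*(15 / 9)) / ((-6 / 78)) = 299 / 478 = 0.63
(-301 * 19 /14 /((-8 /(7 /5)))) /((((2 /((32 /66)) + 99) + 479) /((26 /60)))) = 74347 /1397100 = 0.05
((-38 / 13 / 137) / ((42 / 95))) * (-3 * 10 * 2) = 36100 / 12467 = 2.90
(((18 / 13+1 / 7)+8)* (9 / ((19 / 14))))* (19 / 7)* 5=78030 / 91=857.47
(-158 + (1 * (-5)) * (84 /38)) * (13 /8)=-10439 /38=-274.71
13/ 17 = 0.76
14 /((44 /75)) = 525 /22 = 23.86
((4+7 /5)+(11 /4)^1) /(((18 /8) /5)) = 163 /9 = 18.11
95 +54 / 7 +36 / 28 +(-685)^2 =469329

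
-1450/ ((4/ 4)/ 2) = -2900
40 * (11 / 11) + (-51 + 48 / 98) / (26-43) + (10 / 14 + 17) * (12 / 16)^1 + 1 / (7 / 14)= 48528 / 833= 58.26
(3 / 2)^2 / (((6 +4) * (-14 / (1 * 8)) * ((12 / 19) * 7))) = -57 / 1960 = -0.03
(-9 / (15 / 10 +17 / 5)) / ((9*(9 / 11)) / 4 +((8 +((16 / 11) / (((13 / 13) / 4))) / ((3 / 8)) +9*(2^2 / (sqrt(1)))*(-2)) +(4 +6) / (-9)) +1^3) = 7128 / 181447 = 0.04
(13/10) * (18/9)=13/5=2.60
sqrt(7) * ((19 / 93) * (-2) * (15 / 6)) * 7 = -665 * sqrt(7) / 93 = -18.92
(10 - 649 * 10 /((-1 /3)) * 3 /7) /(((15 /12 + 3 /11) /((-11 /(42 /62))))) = -877433920 /9849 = -89088.63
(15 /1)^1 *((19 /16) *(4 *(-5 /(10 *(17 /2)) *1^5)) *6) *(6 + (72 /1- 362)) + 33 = 121971 /17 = 7174.76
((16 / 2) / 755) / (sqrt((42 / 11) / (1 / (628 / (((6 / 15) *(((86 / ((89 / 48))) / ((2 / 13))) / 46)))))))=8 *sqrt(138331162970) / 8492440075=0.00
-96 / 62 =-48 / 31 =-1.55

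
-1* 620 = -620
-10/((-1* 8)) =5/4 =1.25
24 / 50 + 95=2387 / 25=95.48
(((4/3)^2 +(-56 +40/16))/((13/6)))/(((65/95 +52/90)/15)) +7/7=-3965998/14027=-282.74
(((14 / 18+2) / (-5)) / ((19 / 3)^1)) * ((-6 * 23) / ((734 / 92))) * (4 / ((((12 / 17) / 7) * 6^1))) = 629510 / 62757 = 10.03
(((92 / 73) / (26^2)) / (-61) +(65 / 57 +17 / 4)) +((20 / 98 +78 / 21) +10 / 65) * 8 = 319218734525 / 8407566804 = 37.97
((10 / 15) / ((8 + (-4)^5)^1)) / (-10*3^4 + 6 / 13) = 13 / 16038576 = 0.00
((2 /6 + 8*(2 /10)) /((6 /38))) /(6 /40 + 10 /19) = 41876 /2313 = 18.10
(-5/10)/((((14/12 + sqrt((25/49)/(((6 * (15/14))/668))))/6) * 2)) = 147/4339 - 12 * sqrt(5845)/4339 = -0.18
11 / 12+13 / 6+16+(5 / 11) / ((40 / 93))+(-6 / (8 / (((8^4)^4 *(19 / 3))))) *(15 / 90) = -58828270132521787 / 264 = -222834356562582.53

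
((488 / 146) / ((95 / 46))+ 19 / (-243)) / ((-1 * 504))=-2595667 / 849343320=-0.00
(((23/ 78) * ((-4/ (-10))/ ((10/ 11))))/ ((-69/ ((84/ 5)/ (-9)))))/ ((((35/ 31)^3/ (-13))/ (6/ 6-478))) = 34736306/ 2296875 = 15.12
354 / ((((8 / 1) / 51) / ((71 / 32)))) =640917 / 128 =5007.16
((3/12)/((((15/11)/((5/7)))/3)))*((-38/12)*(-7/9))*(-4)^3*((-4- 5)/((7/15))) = 8360/7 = 1194.29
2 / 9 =0.22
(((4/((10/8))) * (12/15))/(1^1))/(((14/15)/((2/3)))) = 64/35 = 1.83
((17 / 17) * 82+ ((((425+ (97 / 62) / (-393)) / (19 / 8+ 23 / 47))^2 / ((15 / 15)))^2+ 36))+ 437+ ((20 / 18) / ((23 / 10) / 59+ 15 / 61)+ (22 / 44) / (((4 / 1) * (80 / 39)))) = 94262561434911599137633457223303979302710507 / 194496021194066414309147372266965120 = 484650332.98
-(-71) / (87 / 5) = 355 / 87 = 4.08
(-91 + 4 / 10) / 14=-453 / 70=-6.47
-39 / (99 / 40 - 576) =520 / 7647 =0.07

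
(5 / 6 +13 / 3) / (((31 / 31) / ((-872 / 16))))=-3379 / 12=-281.58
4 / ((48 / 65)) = 65 / 12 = 5.42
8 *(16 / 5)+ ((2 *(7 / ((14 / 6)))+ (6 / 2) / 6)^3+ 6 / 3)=302.22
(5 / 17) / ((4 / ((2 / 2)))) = 5 / 68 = 0.07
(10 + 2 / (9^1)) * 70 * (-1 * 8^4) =-26378240 / 9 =-2930915.56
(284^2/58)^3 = 65587345367552/24389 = 2689218310.20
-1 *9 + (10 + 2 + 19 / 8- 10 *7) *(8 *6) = -2679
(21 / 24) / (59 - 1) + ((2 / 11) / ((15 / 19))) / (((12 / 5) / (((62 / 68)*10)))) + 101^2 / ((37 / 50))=398329881377 / 28893744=13786.03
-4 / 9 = -0.44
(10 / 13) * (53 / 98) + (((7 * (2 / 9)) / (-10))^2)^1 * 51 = 709496 / 429975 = 1.65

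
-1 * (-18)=18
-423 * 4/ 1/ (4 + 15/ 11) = -18612/ 59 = -315.46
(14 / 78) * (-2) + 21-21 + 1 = 25 / 39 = 0.64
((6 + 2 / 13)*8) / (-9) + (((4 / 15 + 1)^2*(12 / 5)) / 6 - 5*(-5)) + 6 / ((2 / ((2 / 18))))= 99962 / 4875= 20.51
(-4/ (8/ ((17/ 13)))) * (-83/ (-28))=-1411/ 728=-1.94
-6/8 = -3/4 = -0.75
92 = 92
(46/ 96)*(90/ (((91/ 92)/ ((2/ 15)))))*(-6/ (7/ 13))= -3174/ 49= -64.78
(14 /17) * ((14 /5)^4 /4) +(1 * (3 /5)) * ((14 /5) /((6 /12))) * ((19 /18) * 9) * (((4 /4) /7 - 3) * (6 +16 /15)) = -6713144 /10625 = -631.83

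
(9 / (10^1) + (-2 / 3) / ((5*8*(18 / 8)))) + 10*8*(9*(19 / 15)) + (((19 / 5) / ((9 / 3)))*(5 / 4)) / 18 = 912.98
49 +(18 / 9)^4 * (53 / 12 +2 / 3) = 391 / 3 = 130.33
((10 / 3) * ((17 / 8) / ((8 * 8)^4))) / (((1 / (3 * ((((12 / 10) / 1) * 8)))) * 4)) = 51 / 16777216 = 0.00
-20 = -20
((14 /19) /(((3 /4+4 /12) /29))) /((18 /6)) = 1624 /247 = 6.57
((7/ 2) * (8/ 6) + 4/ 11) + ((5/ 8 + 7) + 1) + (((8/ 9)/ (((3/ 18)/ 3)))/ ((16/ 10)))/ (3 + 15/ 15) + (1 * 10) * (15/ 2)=24065/ 264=91.16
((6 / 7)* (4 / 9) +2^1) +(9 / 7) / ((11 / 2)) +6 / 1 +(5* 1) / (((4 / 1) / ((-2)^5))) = -7250 / 231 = -31.39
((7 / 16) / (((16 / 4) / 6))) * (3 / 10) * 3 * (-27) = -5103 / 320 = -15.95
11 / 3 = 3.67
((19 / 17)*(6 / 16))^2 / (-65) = -3249 / 1202240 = -0.00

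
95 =95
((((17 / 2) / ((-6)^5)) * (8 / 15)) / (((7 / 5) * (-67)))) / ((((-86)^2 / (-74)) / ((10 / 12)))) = -3145 / 60688795104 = -0.00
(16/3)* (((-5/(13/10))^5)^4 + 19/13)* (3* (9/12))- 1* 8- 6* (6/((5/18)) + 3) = 572204589830630727314170746602784602/95024818874403997194005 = 6021633049223.95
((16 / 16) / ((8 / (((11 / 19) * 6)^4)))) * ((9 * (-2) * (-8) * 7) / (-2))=-1195408368 / 130321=-9172.80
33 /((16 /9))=18.56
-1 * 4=-4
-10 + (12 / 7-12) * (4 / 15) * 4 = -734 / 35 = -20.97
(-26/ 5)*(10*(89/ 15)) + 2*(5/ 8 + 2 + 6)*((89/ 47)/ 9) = -859829/ 2820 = -304.90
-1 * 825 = -825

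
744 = 744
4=4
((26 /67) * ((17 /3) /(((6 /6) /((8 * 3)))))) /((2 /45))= 79560 /67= 1187.46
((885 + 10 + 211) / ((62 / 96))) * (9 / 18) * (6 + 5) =291984 / 31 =9418.84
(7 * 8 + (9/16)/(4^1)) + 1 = 3657/64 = 57.14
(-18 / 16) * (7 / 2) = -63 / 16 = -3.94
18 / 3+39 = 45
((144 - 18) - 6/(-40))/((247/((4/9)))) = 841/3705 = 0.23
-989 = -989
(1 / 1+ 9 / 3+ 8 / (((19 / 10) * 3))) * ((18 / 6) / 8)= 77 / 38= 2.03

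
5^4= 625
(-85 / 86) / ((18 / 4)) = -85 / 387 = -0.22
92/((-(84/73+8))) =-10.05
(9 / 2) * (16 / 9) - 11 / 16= 117 / 16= 7.31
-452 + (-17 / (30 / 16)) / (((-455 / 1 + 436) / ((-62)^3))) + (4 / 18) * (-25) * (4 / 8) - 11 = -97636064 / 855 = -114194.23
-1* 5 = -5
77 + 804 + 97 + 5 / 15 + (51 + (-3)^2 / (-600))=617591 / 600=1029.32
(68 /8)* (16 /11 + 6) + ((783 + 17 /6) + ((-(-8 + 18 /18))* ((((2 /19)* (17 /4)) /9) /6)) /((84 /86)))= 115016485 /135432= 849.26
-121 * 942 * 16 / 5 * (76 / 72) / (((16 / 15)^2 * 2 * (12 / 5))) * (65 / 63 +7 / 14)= -1741549975 / 16128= -107983.01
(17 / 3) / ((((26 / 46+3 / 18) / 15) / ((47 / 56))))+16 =320903 / 2828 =113.47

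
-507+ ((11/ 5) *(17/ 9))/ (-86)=-1962277/ 3870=-507.05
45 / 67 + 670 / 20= 34.17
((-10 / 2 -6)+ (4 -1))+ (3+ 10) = 5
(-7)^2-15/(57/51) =676/19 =35.58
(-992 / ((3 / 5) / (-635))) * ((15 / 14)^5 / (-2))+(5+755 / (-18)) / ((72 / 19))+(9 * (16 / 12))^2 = -741039.91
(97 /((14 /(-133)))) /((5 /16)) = -14744 /5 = -2948.80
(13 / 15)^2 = 169 / 225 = 0.75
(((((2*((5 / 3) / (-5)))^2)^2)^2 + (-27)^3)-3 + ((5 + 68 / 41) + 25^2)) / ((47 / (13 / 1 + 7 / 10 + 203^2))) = -117384533274418 / 7023915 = -16712123.26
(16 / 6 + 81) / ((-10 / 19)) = -4769 / 30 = -158.97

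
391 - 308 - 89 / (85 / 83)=-332 / 85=-3.91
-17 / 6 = -2.83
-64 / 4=-16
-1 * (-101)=101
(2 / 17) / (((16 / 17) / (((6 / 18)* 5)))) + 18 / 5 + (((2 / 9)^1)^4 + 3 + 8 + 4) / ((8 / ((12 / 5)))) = 726877 / 87480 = 8.31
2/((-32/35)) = -35/16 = -2.19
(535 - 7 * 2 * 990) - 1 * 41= -13366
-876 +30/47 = -41142/47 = -875.36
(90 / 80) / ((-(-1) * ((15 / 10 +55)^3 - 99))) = 9 / 1442105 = 0.00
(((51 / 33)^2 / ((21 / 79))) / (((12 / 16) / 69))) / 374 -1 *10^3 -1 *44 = -29119066 / 27951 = -1041.79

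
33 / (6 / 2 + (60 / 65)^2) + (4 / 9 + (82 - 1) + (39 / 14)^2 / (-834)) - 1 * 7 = 1261808411 / 15202152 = 83.00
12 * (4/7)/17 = 0.40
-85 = -85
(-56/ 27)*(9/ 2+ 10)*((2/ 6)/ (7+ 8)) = -812/ 1215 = -0.67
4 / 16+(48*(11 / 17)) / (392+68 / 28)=5611 / 17068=0.33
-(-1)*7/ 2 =7/ 2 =3.50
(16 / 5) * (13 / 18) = 104 / 45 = 2.31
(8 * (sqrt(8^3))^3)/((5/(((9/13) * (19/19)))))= 589824 * sqrt(2)/65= 12832.88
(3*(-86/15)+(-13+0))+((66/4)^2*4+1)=5299/5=1059.80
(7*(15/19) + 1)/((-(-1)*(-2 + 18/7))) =217/19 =11.42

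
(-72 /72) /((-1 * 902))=0.00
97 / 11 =8.82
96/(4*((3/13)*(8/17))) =221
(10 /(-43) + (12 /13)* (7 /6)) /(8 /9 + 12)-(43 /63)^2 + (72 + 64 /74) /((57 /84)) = 4838899437109 /45232045677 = 106.98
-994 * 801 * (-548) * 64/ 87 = 9308038656/ 29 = 320966850.21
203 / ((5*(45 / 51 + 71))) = 3451 / 6110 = 0.56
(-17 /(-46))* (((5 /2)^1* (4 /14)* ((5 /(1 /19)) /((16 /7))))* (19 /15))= 30685 /2208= 13.90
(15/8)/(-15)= -1/8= -0.12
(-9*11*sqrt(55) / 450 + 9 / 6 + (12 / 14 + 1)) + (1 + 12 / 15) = 361 / 70- 11*sqrt(55) / 50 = 3.53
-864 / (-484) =216 / 121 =1.79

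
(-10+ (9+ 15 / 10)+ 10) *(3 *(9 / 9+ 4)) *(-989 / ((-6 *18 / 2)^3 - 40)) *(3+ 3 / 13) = 284445 / 89024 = 3.20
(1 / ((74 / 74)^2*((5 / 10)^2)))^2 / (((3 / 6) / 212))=6784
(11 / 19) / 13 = 11 / 247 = 0.04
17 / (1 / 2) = 34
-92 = -92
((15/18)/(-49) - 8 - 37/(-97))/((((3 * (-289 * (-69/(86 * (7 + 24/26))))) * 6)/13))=-964419179/5118096942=-0.19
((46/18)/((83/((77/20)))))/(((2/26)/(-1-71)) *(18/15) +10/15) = 23023/129231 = 0.18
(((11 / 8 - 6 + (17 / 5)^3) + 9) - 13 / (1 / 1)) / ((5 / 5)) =30679 / 1000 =30.68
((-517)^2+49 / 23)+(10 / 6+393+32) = 18472528 / 69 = 267717.80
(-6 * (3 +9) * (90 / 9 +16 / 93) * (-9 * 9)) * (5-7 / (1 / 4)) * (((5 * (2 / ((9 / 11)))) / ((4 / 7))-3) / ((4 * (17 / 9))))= -3320799.27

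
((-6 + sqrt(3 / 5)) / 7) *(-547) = 3282 / 7 -547 *sqrt(15) / 35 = 408.33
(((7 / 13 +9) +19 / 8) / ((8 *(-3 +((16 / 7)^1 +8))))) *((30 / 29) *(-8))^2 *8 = 20815200 / 185861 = 111.99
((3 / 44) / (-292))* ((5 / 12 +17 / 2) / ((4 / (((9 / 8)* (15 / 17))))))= -0.00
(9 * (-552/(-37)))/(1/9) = 44712/37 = 1208.43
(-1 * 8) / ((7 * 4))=-2 / 7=-0.29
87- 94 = -7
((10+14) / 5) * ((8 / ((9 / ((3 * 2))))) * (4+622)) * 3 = 240384 / 5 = 48076.80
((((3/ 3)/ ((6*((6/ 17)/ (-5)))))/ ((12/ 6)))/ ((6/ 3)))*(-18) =85/ 8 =10.62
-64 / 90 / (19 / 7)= -224 / 855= -0.26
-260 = -260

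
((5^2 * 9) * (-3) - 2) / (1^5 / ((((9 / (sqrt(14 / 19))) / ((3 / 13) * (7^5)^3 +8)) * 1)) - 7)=-1128148798931462997 * sqrt(266) / 2839956876668699216409038387 - 176081607 / 405708125238385602344148341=-0.00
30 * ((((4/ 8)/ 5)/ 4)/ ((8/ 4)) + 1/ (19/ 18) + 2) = 13497/ 152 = 88.80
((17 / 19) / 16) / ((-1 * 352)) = -17 / 107008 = -0.00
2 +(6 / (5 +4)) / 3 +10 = 110 / 9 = 12.22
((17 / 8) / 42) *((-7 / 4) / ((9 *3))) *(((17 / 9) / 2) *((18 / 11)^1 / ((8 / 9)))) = -289 / 50688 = -0.01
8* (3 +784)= 6296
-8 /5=-1.60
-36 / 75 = -12 / 25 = -0.48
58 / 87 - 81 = -241 / 3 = -80.33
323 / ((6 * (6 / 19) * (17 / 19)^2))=130321 / 612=212.94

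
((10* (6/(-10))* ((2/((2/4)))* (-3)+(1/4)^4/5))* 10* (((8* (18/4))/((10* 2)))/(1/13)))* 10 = 5391009/32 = 168469.03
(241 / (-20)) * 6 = -723 / 10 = -72.30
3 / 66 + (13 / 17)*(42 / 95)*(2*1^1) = 25639 / 35530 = 0.72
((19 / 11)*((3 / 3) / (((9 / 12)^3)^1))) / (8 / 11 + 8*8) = 152 / 2403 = 0.06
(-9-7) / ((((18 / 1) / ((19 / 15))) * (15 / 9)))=-152 / 225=-0.68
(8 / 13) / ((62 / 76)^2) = 11552 / 12493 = 0.92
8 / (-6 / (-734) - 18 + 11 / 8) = -23488 / 48787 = -0.48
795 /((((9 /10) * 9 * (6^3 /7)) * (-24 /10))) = -46375 /34992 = -1.33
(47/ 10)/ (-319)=-47/ 3190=-0.01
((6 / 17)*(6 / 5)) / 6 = 6 / 85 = 0.07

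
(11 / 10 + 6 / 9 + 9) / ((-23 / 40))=-1292 / 69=-18.72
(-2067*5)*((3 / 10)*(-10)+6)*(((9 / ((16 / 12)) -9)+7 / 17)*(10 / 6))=6459375 / 68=94990.81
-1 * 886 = -886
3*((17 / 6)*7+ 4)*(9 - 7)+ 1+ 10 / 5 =146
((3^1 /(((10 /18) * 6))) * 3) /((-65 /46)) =-621 /325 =-1.91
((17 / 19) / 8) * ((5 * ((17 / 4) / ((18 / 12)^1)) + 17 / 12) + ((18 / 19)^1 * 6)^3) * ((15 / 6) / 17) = 81995885 / 25021632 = 3.28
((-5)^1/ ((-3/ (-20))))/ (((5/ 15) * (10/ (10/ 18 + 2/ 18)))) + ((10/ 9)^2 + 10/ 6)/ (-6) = -3475/ 486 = -7.15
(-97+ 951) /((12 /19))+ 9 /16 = 64931 /48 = 1352.73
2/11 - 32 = -350/11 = -31.82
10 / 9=1.11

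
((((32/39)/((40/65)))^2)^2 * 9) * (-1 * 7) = -1792/9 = -199.11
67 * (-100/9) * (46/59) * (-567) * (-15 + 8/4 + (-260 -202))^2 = 4380870375000/59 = 74252040254.24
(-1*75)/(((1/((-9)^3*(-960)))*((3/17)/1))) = -297432000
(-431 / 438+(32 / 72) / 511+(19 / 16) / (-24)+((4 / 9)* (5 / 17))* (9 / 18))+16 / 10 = 10553359 / 16679040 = 0.63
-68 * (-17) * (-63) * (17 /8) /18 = -34391 /4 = -8597.75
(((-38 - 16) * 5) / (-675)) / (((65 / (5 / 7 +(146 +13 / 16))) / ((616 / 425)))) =13981 / 10625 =1.32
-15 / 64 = -0.23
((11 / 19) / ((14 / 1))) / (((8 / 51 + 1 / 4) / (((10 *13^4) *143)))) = 45824982060 / 11039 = 4151189.61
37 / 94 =0.39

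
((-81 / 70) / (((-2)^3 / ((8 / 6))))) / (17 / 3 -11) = -81 / 2240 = -0.04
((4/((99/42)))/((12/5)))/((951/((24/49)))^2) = 640/3412304973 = 0.00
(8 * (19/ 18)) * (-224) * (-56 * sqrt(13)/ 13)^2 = -53387264/ 117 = -456301.40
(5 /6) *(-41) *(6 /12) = -205 /12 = -17.08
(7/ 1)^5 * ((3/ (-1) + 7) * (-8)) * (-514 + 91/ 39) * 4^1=3302239360/ 3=1100746453.33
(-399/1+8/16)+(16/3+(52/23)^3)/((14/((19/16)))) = -101453495/255507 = -397.07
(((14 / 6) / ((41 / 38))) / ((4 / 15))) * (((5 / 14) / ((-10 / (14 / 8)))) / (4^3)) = -665 / 83968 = -0.01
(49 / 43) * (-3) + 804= 34425 / 43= 800.58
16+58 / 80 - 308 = -11651 / 40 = -291.28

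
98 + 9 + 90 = 197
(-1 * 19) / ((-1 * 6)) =19 / 6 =3.17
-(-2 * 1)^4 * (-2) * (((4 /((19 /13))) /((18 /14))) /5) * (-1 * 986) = -11484928 /855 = -13432.66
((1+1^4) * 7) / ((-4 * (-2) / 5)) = 35 / 4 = 8.75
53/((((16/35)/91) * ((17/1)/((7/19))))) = 1181635/5168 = 228.64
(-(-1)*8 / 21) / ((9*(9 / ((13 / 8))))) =13 / 1701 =0.01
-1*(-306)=306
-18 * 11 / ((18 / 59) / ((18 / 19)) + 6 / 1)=-11682 / 373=-31.32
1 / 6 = 0.17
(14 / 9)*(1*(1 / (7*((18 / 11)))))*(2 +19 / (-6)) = -77 / 486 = -0.16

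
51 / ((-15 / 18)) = -306 / 5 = -61.20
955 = 955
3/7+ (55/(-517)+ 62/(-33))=-16900/10857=-1.56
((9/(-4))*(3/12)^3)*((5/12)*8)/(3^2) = -5/384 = -0.01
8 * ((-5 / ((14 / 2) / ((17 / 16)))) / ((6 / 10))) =-425 / 42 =-10.12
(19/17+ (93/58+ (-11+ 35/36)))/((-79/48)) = 518716/116841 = 4.44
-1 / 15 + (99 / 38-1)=877 / 570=1.54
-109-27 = -136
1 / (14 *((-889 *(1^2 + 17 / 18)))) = -0.00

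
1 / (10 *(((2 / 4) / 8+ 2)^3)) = 0.01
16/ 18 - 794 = -7138/ 9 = -793.11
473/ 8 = 59.12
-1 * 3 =-3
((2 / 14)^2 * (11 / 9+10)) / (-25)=-101 / 11025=-0.01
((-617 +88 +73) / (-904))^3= 185193 / 1442897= 0.13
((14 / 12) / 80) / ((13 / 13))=7 / 480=0.01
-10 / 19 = -0.53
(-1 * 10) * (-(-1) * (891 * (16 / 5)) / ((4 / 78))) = -555984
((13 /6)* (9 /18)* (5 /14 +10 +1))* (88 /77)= 689 /49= 14.06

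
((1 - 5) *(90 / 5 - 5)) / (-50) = 26 / 25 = 1.04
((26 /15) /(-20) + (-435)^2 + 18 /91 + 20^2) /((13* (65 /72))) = 31060593204 /1922375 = 16157.41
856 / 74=428 / 37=11.57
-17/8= -2.12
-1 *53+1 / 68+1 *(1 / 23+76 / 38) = -79673 / 1564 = -50.94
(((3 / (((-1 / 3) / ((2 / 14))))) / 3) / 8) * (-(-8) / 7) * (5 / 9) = -5 / 147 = -0.03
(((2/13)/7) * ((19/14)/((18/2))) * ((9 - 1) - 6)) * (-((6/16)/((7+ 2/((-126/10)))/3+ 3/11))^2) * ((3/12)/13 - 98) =8539072245/609478658048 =0.01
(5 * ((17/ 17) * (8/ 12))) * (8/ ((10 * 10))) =4/ 15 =0.27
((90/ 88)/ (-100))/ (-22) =0.00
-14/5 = -2.80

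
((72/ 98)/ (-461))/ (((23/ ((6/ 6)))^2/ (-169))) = 6084/ 11949581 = 0.00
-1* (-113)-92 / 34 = 1875 / 17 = 110.29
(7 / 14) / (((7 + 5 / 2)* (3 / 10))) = 10 / 57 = 0.18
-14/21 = -2/3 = -0.67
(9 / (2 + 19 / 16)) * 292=824.47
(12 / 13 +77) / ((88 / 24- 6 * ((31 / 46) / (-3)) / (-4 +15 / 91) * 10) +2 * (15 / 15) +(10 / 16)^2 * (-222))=-780609696 / 847161211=-0.92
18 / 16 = 9 / 8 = 1.12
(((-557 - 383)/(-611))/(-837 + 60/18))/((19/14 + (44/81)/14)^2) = -77157360/81473969057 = -0.00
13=13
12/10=6/5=1.20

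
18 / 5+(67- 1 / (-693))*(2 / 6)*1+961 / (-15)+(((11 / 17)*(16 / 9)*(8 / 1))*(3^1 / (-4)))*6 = -14056727 / 176715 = -79.54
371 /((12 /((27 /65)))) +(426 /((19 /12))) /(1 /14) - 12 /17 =317349777 /83980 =3778.87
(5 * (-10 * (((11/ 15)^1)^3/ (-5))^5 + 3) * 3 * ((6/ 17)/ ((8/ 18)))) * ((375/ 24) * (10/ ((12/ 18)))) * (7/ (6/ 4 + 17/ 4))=338083281924891242117/ 33157397460937500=10196.32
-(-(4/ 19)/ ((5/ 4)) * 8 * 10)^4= -32956.83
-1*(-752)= 752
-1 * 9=-9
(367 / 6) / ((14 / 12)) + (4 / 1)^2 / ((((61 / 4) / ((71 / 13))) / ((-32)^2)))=32862423 / 5551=5920.09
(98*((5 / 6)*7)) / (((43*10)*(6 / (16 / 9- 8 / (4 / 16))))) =-23324 / 3483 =-6.70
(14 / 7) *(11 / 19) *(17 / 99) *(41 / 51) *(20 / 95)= 328 / 9747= 0.03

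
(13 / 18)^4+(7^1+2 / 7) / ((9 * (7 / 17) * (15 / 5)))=4770385 / 5143824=0.93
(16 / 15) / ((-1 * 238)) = -8 / 1785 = -0.00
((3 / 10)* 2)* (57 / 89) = 171 / 445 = 0.38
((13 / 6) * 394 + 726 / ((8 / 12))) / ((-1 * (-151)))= 5828 / 453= 12.87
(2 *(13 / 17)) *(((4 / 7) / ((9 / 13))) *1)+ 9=10991 / 1071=10.26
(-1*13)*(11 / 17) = -8.41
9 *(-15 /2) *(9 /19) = -1215 /38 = -31.97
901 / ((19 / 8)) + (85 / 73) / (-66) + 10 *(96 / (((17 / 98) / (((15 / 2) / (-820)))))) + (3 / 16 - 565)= -236.08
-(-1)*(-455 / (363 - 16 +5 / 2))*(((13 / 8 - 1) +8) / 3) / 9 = -10465 / 25164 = -0.42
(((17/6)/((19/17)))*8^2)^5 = 67645530245030739968/601692057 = 112425499818.47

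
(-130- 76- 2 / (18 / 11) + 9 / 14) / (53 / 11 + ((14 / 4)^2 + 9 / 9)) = -572638 / 50085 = -11.43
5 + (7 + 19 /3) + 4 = 67 /3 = 22.33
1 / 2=0.50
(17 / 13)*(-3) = -3.92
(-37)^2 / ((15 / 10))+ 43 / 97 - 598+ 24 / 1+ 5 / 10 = 197653 / 582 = 339.61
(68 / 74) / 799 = 2 / 1739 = 0.00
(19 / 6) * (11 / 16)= 209 / 96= 2.18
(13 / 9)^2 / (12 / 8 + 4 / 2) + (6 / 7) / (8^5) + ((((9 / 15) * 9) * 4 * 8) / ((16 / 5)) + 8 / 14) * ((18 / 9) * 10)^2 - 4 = 28964267189 / 1327104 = 21825.17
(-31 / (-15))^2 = 961 / 225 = 4.27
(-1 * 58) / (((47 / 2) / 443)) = -51388 / 47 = -1093.36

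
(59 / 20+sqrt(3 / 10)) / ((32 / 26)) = 13 *sqrt(30) / 160+767 / 320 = 2.84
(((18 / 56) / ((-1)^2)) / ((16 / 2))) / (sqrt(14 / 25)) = 0.05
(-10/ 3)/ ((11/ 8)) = -80/ 33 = -2.42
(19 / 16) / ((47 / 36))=171 / 188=0.91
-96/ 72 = -4/ 3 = -1.33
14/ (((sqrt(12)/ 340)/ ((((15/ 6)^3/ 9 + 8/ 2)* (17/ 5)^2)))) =14203483* sqrt(3)/ 270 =91115.39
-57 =-57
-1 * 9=-9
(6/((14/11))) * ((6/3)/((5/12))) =792/35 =22.63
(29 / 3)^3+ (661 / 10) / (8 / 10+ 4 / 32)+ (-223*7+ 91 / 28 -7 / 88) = -51259183 / 87912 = -583.07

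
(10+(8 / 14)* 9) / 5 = 106 / 35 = 3.03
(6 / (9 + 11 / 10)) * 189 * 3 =34020 / 101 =336.83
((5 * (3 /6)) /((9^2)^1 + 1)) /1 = 5 /164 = 0.03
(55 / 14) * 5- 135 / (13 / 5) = -5875 / 182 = -32.28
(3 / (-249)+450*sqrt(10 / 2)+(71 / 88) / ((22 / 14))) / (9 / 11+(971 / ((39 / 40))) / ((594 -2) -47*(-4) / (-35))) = 8064132921 / 40464401032+990925650*sqrt(5) / 5540033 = 400.16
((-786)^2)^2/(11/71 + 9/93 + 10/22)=9240658313180976/17099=540420978605.82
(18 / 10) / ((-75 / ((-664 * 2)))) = 3984 / 125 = 31.87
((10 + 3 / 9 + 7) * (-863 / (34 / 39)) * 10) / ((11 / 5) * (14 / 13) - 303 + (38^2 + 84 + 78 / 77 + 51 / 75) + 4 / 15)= -109494635250 / 784480861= -139.58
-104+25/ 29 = -2991/ 29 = -103.14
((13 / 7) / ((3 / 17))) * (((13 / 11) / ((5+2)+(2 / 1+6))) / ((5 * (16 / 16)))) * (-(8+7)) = -2873 / 1155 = -2.49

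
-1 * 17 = -17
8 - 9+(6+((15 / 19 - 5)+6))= 129 / 19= 6.79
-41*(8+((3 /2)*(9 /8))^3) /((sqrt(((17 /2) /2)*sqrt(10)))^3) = -2150491*10^(1 /4)*sqrt(17) /1479680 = -10.66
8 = 8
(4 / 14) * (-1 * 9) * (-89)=1602 / 7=228.86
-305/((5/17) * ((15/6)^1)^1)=-2074/5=-414.80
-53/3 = -17.67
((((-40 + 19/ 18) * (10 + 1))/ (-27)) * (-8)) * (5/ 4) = -38555/ 243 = -158.66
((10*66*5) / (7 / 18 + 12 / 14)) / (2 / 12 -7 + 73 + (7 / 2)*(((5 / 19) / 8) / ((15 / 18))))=37920960 / 949379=39.94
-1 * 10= -10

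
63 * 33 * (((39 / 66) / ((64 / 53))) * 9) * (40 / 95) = 1171989 / 304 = 3855.23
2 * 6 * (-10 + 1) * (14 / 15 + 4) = -2664 / 5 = -532.80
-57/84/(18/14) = -19/36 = -0.53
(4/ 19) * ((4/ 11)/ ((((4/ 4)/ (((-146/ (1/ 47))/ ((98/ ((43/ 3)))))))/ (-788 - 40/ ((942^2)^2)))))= 1868198083704823496/ 30856820159187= 60544.09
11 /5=2.20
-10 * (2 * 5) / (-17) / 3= 100 / 51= 1.96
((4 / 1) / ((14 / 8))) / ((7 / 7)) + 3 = 37 / 7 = 5.29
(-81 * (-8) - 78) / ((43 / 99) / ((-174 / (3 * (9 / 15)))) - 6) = -5454900 / 57463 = -94.93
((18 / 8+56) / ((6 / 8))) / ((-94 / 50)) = -5825 / 141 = -41.31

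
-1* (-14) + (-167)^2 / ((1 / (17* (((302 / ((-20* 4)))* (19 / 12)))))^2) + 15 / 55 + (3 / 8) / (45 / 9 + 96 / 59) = 285339138519644981 / 990950400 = 287944924.91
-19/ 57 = -1/ 3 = -0.33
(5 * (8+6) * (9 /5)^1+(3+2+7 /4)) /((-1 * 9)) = -59 /4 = -14.75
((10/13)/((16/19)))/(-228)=-5/1248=-0.00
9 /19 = 0.47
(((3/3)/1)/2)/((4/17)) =17/8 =2.12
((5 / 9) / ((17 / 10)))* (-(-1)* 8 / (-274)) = -200 / 20961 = -0.01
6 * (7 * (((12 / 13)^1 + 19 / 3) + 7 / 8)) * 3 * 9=479493 / 52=9221.02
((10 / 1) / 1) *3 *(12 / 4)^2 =270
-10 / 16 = -5 / 8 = -0.62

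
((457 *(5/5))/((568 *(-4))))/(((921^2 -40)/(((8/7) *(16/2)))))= -914/421555897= -0.00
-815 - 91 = -906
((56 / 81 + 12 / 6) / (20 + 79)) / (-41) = -218 / 328779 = -0.00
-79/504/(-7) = 79/3528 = 0.02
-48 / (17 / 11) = -528 / 17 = -31.06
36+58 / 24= 461 / 12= 38.42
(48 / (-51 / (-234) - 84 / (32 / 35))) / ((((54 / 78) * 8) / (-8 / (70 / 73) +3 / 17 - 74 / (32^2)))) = 424160087 / 544486880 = 0.78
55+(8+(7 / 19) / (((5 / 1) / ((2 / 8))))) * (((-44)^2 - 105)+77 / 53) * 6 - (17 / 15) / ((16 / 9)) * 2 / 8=28426437283 / 322240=88215.11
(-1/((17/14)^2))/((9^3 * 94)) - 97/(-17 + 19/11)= 3521808335/554512392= 6.35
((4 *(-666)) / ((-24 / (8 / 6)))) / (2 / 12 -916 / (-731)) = 649128 / 6227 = 104.24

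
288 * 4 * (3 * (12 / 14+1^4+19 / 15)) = 10795.89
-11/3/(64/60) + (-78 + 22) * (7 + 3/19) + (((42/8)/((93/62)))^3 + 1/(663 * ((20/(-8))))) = -361.41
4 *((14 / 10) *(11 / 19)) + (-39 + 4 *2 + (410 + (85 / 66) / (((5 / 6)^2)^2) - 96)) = 7547843 / 26125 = 288.91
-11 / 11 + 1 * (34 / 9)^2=1075 / 81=13.27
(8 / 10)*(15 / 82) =6 / 41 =0.15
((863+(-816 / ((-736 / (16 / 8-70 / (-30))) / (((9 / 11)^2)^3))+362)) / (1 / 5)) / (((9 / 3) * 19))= 499724554055 / 4645032942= 107.58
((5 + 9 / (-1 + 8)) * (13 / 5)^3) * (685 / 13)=5821.33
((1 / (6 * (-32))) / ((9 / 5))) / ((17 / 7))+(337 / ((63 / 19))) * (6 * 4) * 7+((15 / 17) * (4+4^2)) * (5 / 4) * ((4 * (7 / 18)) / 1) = 502593373 / 29376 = 17108.98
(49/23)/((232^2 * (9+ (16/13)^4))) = 1399489/399344745920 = 0.00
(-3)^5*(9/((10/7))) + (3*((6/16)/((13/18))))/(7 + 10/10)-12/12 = -3185947/2080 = -1531.71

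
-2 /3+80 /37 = 166 /111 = 1.50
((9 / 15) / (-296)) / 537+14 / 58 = 1854411 / 7682680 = 0.24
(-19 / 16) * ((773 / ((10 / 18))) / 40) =-132183 / 3200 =-41.31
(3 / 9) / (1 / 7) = 7 / 3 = 2.33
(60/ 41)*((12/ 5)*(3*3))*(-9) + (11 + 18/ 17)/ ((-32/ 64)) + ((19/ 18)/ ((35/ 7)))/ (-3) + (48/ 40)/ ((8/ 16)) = -57638047/ 188190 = -306.28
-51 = -51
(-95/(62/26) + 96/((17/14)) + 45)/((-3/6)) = -88768/527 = -168.44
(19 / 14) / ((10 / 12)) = 57 / 35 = 1.63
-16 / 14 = -8 / 7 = -1.14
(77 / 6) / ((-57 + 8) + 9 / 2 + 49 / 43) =-301 / 1017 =-0.30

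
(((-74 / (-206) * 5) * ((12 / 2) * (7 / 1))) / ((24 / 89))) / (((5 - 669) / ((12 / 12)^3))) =-0.42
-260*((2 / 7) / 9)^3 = -2080 / 250047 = -0.01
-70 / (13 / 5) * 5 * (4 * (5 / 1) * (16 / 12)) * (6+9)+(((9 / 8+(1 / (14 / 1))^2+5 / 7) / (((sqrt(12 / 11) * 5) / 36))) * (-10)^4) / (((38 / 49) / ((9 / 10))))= -700000 / 13+488025 * sqrt(33) / 19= 93705.96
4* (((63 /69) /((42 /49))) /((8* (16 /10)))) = 245 /736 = 0.33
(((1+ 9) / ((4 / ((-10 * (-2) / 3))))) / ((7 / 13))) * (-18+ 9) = -1950 / 7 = -278.57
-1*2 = -2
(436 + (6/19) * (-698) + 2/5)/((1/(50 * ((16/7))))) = 3282880/133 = 24683.31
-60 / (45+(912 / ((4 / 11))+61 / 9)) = -0.02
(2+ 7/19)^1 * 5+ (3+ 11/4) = 1337/76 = 17.59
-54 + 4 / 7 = -374 / 7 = -53.43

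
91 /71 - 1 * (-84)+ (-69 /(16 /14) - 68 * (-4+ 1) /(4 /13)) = 687.91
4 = 4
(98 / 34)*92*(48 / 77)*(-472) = -14590464 / 187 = -78023.87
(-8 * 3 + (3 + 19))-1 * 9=-11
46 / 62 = 23 / 31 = 0.74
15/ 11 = 1.36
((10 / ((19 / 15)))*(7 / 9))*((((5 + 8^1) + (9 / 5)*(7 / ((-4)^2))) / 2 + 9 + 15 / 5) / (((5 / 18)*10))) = 63483 / 1520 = 41.77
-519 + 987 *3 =2442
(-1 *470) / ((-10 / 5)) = 235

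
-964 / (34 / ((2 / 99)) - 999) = -241 / 171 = -1.41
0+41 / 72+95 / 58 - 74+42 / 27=-16295 / 232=-70.24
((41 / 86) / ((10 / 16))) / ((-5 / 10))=-328 / 215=-1.53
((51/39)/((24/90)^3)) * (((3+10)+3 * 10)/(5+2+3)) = 296.53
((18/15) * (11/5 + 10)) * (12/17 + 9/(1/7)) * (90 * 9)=64213236/85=755449.84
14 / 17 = 0.82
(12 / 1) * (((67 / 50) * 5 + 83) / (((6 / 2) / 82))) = 147108 / 5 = 29421.60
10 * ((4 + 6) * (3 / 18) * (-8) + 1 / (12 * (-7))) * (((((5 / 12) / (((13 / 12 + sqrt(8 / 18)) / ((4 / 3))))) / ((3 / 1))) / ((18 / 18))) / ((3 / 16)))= -75.32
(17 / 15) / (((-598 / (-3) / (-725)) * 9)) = -2465 / 5382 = -0.46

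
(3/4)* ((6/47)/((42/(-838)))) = -1257/658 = -1.91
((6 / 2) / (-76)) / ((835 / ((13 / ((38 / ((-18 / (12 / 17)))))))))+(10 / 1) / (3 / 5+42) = 241571657 / 1027290480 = 0.24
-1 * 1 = -1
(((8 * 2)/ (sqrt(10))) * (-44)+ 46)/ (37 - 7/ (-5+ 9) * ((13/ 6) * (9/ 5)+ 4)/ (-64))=117760/ 95273 - 180224 * sqrt(10)/ 95273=-4.75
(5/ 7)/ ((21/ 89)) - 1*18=-2201/ 147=-14.97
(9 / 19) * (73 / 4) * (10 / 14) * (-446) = -732555 / 266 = -2753.97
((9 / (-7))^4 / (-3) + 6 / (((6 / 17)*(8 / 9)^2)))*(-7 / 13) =-3166209 / 285376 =-11.09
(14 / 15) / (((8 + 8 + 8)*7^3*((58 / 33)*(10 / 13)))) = 143 / 1705200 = 0.00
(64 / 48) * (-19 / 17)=-76 / 51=-1.49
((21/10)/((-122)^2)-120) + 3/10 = -17816127/148840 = -119.70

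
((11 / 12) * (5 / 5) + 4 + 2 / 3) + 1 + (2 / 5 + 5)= 719 / 60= 11.98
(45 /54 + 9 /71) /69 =409 /29394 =0.01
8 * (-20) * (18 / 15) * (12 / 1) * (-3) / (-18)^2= 64 / 3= 21.33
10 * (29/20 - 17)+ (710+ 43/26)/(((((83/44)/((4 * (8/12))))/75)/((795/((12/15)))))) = 161808399431/2158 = 74980722.63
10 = 10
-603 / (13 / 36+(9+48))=-21708 / 2065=-10.51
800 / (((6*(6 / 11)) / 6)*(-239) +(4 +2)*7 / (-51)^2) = -1907400 / 310781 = -6.14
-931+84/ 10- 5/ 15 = -13844/ 15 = -922.93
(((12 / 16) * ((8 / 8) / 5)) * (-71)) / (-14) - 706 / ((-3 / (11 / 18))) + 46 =1440751 / 7560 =190.58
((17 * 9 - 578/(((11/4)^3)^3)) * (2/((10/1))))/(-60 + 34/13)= -4687988207383/8795144887430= -0.53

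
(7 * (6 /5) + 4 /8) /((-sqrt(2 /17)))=-89 * sqrt(34) /20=-25.95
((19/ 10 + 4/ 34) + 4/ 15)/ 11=233/ 1122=0.21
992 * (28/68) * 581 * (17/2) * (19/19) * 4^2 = 32275712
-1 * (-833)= 833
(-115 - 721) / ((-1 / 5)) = 4180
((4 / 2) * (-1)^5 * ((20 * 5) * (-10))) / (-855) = -400 / 171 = -2.34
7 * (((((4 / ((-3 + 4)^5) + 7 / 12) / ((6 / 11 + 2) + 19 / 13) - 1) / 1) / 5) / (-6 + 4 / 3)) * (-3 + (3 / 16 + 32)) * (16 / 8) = -461863 / 183360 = -2.52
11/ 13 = 0.85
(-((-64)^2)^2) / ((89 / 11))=-184549376 / 89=-2073588.49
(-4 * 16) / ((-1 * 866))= 32 / 433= 0.07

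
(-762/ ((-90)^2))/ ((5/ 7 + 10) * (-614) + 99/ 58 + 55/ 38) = 489839/ 34237868400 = 0.00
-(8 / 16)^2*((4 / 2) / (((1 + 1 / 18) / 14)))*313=-39438 / 19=-2075.68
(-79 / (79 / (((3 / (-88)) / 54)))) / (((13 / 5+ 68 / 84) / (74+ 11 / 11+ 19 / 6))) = 16415 / 1134144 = 0.01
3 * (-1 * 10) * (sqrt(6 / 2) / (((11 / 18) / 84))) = -45360 * sqrt(3) / 11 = -7142.35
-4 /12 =-1 /3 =-0.33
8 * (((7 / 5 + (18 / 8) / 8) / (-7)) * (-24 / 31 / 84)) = 0.02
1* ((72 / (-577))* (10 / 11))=-720 / 6347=-0.11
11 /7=1.57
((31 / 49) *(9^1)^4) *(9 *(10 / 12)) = 3050865 / 98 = 31131.28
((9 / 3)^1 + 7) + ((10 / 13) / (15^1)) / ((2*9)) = 3511 / 351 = 10.00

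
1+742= 743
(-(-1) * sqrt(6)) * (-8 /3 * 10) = -80 * sqrt(6) /3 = -65.32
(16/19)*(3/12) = 4/19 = 0.21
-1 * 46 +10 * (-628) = -6326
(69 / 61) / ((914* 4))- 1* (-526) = 117306485 / 223016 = 526.00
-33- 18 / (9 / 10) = -53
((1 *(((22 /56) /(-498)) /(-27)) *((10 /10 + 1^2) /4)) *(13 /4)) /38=143 /114452352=0.00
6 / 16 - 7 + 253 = 1971 / 8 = 246.38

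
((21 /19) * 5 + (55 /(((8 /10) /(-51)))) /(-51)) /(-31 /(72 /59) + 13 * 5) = 101610 /54169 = 1.88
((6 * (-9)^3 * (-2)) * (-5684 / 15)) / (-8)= 2071818 / 5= 414363.60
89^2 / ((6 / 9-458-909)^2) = 71289 / 16801801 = 0.00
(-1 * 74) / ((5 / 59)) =-4366 / 5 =-873.20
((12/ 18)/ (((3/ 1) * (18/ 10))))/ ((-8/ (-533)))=2665/ 324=8.23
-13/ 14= -0.93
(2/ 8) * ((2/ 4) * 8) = 1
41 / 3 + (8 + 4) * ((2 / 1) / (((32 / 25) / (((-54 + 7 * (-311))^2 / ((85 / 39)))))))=8735271343 / 204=42819957.56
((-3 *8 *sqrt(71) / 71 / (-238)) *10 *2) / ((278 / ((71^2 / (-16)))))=-1065 *sqrt(71) / 33082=-0.27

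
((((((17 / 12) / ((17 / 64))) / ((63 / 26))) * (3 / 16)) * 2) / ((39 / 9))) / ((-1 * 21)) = -4 / 441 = -0.01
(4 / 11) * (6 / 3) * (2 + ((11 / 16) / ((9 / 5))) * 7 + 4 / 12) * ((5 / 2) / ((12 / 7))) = 25235 / 4752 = 5.31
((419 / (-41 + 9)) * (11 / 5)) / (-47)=4609 / 7520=0.61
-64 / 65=-0.98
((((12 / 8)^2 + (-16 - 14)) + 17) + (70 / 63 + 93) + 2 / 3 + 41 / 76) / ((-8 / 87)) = -419369 / 456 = -919.67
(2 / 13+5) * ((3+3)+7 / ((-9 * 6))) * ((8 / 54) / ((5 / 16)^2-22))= -10874368 / 53137539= -0.20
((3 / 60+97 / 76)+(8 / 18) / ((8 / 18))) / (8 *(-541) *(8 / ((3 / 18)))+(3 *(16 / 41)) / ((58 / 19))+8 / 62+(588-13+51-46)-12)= -8145839 / 725446722740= -0.00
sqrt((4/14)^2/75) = 2 * sqrt(3)/105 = 0.03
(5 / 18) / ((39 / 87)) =145 / 234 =0.62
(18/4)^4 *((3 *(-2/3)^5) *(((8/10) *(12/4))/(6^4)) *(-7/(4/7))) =147/40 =3.68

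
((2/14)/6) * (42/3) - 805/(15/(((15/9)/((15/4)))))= -635/27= -23.52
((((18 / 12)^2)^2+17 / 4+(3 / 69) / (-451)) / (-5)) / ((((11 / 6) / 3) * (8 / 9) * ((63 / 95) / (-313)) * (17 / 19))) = 1571738166657 / 869008448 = 1808.66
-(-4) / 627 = 4 / 627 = 0.01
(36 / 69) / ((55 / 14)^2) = 2352 / 69575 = 0.03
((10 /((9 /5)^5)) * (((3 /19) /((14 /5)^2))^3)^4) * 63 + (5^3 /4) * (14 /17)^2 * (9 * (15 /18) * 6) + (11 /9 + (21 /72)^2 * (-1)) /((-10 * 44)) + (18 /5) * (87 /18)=70593171323300493295637626108024442659798379889623 /72692745814898305358152049314531938737974149120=971.12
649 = 649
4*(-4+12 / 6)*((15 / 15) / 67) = -8 / 67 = -0.12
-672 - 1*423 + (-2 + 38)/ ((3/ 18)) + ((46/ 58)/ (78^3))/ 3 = -36290415073/ 41286024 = -879.00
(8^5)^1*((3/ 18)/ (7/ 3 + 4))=16384/ 19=862.32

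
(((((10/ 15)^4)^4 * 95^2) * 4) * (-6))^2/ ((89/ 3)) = 3665.45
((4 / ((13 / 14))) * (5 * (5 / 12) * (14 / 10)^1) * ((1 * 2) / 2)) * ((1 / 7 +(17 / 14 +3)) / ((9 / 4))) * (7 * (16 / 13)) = 956480 / 4563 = 209.62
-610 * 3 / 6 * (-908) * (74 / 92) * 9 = 46110510 / 23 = 2004804.78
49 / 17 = 2.88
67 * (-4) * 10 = -2680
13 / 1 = 13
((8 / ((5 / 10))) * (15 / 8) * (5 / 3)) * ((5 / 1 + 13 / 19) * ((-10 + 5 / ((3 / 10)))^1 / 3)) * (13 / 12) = 684.21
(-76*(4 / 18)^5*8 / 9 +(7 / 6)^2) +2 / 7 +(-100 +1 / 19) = -27802530079 / 282726612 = -98.34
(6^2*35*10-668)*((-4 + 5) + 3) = 47728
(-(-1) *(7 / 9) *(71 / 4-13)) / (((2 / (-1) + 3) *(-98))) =-19 / 504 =-0.04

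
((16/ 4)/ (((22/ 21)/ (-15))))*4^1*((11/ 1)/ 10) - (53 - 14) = -291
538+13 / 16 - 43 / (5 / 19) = 30033 / 80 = 375.41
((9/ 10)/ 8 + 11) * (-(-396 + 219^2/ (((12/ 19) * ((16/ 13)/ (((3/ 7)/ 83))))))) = 365569119/ 424960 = 860.24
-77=-77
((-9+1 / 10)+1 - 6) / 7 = -1.99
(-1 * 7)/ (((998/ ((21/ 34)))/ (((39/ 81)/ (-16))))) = 637/ 4886208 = 0.00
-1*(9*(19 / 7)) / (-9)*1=19 / 7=2.71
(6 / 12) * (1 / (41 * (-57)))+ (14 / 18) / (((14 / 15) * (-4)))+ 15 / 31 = 159571 / 579576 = 0.28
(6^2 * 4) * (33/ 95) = 4752/ 95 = 50.02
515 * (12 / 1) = 6180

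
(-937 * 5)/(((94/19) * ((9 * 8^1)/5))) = -445075/6768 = -65.76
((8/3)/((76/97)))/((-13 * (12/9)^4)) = -2619/31616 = -0.08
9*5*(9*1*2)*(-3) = -2430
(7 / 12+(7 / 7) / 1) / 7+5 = 439 / 84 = 5.23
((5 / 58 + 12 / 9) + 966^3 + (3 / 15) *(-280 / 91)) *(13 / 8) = 2039031712171 / 1392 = 1464821632.31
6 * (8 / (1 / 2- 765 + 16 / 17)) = -1632 / 25961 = -0.06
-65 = -65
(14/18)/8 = 7/72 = 0.10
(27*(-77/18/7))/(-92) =33/184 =0.18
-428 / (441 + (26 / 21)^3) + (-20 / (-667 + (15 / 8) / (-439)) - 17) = -172337316682143 / 9608256304363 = -17.94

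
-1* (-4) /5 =4 /5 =0.80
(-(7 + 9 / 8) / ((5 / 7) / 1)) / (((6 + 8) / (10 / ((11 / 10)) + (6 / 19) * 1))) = -12779 / 1672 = -7.64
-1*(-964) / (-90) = -482 / 45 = -10.71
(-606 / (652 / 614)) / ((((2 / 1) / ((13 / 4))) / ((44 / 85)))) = -13302003 / 27710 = -480.04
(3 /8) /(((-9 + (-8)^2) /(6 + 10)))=6 /55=0.11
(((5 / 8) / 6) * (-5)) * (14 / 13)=-175 / 312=-0.56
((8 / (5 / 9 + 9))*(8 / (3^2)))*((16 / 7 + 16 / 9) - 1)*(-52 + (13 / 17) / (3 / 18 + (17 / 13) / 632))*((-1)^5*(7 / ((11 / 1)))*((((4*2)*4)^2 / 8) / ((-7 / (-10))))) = 26531163176960 / 2106878697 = 12592.64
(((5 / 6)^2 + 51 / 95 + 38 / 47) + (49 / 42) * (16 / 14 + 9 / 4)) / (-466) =-1928279 / 149809680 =-0.01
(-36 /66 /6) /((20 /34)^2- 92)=0.00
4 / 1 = 4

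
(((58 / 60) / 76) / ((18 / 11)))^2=101761 / 1684281600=0.00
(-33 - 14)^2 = 2209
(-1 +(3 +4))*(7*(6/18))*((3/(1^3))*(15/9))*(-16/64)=-35/2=-17.50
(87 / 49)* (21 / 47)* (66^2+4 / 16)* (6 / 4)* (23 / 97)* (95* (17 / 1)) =506798022375 / 255304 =1985076.70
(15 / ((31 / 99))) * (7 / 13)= 25.79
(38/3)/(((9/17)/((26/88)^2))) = 54587/26136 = 2.09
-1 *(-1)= 1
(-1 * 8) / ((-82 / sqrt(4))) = 8 / 41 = 0.20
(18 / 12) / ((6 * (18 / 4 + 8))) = 1 / 50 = 0.02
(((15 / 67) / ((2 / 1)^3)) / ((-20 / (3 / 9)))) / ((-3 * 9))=1 / 57888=0.00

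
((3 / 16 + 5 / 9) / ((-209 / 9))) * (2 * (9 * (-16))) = 1926 / 209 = 9.22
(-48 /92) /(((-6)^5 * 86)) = 1 /1281744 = 0.00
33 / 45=11 / 15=0.73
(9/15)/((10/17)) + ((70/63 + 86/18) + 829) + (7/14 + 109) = 212717/225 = 945.41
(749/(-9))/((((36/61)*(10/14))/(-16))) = 1279292/405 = 3158.75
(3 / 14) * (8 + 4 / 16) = 99 / 56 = 1.77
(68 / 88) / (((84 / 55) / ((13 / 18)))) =1105 / 3024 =0.37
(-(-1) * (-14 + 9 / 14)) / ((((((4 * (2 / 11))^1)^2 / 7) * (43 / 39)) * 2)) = -882453 / 11008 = -80.16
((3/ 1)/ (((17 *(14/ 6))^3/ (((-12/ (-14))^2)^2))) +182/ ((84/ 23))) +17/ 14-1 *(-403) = 5511321250223/ 12138200277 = 454.05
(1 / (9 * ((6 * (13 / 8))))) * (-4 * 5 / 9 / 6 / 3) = -0.00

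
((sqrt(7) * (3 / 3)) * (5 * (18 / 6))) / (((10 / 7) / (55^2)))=63525 * sqrt(7) / 2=84035.68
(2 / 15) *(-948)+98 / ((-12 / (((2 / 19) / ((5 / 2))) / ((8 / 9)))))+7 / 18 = -432281 / 3420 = -126.40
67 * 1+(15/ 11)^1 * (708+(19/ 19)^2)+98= 12450/ 11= 1131.82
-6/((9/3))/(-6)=1/3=0.33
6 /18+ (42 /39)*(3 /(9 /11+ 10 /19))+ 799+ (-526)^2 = 3040878512 /10959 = 277477.74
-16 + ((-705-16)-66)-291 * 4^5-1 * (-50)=-298737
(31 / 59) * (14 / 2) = 217 / 59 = 3.68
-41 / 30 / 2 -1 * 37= -2261 / 60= -37.68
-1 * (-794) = 794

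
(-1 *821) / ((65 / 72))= -59112 / 65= -909.42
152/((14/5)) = 380/7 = 54.29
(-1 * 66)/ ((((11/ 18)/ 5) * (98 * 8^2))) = -135/ 1568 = -0.09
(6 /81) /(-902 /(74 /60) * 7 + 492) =-0.00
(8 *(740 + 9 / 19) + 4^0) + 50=113521 / 19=5974.79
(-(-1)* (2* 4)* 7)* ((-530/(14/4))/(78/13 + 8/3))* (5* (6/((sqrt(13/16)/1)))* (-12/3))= 6105600* sqrt(13)/169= 130260.67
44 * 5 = 220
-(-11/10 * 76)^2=-174724/25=-6988.96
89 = 89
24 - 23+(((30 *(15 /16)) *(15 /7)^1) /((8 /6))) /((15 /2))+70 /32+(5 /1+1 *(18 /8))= 461 /28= 16.46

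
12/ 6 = 2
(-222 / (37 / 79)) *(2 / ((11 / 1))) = -948 / 11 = -86.18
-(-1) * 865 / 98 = 865 / 98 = 8.83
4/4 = 1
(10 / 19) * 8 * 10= 800 / 19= 42.11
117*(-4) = -468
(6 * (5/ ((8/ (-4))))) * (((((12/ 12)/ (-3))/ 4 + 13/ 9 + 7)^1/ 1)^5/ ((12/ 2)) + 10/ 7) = -86495121405335/ 846526464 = -102176.51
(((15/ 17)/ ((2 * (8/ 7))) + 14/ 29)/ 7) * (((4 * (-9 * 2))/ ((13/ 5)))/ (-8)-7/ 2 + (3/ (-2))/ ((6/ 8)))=-51887/ 205088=-0.25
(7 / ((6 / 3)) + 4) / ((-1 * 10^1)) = -3 / 4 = -0.75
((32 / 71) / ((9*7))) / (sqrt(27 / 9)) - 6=-6+ 32*sqrt(3) / 13419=-6.00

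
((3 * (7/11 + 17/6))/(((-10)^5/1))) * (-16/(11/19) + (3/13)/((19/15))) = 17081797/5977400000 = 0.00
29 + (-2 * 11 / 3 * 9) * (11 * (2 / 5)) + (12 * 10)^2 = 70693 / 5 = 14138.60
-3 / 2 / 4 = -3 / 8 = -0.38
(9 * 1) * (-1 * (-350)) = 3150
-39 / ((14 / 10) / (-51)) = 9945 / 7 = 1420.71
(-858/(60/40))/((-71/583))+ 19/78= 26012477/5538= 4697.09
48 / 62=24 / 31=0.77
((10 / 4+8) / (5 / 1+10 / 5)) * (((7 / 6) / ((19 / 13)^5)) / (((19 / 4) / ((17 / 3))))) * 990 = 14580676110 / 47045881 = 309.92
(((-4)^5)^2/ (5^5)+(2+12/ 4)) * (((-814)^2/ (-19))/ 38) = -352567662898/ 1128125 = -312525.35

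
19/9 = 2.11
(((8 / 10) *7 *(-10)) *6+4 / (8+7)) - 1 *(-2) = -5006 / 15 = -333.73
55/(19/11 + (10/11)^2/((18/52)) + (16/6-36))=-59895/31819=-1.88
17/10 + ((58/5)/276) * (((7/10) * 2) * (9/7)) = 1021/575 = 1.78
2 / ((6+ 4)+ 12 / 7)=7 / 41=0.17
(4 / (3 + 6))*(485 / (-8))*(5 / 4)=-2425 / 72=-33.68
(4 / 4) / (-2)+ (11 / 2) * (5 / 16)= 39 / 32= 1.22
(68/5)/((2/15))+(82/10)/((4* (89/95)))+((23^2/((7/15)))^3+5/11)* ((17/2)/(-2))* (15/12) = -10393992850319307/1343188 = -7738300856.11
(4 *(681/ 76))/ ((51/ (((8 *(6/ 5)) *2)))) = 21792/ 1615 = 13.49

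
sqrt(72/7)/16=3 * sqrt(14)/56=0.20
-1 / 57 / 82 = -0.00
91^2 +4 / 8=16563 / 2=8281.50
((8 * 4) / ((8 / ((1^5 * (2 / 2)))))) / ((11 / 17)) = 68 / 11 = 6.18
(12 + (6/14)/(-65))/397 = 5457/180635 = 0.03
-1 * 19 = -19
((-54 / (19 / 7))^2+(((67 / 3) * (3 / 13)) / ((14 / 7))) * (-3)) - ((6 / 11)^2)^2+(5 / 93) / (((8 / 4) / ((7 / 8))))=39669918717383 / 102240796944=388.00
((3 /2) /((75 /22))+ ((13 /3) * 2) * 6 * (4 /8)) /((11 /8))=5288 /275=19.23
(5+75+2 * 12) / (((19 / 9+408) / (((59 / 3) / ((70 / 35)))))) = 9204 / 3691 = 2.49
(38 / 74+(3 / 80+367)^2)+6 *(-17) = 31876841453 / 236800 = 134615.04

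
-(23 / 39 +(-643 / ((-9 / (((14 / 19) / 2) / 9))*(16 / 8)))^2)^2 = -112897113506745649 / 15169147231000464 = -7.44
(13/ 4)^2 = 169/ 16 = 10.56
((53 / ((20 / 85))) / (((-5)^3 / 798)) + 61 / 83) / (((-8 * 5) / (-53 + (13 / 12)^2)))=-222570295321 / 119520000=-1862.20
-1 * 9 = -9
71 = 71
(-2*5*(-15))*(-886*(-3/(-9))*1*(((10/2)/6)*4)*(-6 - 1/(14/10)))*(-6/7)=-41642000/49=-849836.73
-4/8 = -1/2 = -0.50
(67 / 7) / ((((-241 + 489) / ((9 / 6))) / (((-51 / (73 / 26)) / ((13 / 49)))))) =-71757 / 18104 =-3.96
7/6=1.17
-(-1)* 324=324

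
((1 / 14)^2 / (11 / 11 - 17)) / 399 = -1 / 1251264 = -0.00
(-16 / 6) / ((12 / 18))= -4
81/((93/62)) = 54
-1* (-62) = 62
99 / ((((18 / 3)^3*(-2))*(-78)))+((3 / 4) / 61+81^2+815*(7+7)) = 4104292343 / 228384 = 17971.02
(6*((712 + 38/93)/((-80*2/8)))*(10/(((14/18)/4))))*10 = -23851440/217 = -109914.47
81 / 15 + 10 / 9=6.51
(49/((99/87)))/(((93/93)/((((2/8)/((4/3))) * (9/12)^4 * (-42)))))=-2417121/22528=-107.29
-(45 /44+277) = -12233 /44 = -278.02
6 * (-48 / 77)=-3.74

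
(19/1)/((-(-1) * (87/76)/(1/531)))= 0.03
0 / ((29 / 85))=0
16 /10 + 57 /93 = 343 /155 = 2.21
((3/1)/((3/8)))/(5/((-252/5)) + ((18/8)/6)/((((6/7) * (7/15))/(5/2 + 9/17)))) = 2.92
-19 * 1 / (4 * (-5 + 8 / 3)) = 57 / 28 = 2.04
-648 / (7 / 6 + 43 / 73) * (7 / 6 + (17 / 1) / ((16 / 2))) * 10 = -9342540 / 769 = -12148.95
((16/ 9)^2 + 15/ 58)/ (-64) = -16063/ 300672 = -0.05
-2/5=-0.40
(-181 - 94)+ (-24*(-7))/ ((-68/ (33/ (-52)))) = -120857/ 442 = -273.43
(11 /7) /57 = 11 /399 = 0.03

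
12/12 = 1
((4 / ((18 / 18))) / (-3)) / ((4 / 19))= -19 / 3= -6.33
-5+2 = -3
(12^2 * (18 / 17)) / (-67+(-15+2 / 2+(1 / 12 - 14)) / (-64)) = -1990656 / 869057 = -2.29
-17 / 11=-1.55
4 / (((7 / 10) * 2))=20 / 7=2.86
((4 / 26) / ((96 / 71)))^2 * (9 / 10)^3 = 0.01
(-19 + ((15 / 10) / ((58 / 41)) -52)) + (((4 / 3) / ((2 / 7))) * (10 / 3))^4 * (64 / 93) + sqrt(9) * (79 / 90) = 14236199469817 / 353900340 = 40226.58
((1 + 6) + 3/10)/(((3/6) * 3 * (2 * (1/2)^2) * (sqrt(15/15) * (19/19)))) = 146/15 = 9.73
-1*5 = -5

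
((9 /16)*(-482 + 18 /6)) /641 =-4311 /10256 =-0.42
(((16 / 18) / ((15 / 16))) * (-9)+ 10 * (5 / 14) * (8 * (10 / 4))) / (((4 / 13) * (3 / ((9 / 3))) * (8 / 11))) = 236093 / 840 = 281.06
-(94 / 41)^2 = -8836 / 1681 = -5.26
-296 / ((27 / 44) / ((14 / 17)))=-182336 / 459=-397.25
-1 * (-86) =86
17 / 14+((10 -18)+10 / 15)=-6.12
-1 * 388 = -388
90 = 90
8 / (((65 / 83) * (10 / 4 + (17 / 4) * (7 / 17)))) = 2656 / 1105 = 2.40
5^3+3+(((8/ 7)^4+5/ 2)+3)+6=678071/ 4802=141.21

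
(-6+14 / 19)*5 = -500 / 19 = -26.32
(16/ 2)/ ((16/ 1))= 1/ 2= 0.50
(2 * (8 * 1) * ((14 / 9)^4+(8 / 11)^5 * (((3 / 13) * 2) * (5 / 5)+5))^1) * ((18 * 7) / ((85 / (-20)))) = -85742279182336 / 25946765559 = -3304.55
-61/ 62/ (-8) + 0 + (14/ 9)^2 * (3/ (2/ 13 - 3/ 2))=-352853/ 66960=-5.27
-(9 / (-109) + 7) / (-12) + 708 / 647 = 706951 / 423138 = 1.67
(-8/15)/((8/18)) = -6/5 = -1.20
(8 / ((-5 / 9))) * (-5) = 72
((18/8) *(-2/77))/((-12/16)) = 6/77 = 0.08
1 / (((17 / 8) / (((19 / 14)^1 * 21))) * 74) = 114 / 629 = 0.18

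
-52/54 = -26/27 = -0.96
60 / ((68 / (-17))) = -15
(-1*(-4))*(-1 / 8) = -1 / 2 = -0.50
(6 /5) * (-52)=-62.40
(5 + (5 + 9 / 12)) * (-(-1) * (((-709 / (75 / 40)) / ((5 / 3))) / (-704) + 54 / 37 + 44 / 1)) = 160245219 / 325600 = 492.15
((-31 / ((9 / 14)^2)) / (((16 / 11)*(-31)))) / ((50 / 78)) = 7007 / 2700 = 2.60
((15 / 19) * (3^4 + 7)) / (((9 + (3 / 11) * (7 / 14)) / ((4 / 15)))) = 7744 / 3819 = 2.03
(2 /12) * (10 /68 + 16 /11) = 599 /2244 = 0.27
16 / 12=4 / 3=1.33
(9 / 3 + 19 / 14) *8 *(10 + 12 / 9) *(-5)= -41480 / 21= -1975.24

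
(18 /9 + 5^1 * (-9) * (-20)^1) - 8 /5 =4502 /5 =900.40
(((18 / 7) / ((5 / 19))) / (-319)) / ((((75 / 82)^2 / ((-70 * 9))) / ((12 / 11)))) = 55190592 / 2193125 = 25.17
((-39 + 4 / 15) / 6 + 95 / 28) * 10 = -3859 / 126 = -30.63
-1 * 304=-304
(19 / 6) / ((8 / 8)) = 19 / 6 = 3.17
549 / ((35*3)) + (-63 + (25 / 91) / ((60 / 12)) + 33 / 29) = -746554 / 13195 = -56.58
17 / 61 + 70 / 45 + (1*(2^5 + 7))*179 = 3833576 / 549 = 6982.83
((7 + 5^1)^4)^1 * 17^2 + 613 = 5993317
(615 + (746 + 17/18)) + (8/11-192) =231793/198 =1170.67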